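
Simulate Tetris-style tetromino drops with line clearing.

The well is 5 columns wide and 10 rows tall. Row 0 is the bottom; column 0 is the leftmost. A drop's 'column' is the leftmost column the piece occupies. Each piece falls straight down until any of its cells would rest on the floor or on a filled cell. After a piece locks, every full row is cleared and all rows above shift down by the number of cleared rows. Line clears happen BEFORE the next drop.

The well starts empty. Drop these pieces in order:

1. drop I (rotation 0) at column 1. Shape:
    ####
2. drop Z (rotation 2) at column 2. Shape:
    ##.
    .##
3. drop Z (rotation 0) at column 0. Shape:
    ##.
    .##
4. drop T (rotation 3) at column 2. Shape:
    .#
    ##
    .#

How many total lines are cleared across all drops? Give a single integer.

Answer: 0

Derivation:
Drop 1: I rot0 at col 1 lands with bottom-row=0; cleared 0 line(s) (total 0); column heights now [0 1 1 1 1], max=1
Drop 2: Z rot2 at col 2 lands with bottom-row=1; cleared 0 line(s) (total 0); column heights now [0 1 3 3 2], max=3
Drop 3: Z rot0 at col 0 lands with bottom-row=3; cleared 0 line(s) (total 0); column heights now [5 5 4 3 2], max=5
Drop 4: T rot3 at col 2 lands with bottom-row=3; cleared 0 line(s) (total 0); column heights now [5 5 5 6 2], max=6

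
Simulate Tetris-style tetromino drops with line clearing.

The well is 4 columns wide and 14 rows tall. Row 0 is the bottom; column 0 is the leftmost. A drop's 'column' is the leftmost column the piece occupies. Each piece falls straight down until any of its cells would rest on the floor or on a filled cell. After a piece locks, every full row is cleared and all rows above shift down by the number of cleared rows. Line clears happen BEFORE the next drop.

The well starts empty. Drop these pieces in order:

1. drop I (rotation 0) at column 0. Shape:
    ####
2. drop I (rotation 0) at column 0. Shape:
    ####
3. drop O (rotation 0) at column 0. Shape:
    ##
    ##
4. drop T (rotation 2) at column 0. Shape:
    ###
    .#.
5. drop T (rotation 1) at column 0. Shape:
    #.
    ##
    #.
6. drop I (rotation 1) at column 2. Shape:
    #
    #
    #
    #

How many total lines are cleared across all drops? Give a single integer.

Drop 1: I rot0 at col 0 lands with bottom-row=0; cleared 1 line(s) (total 1); column heights now [0 0 0 0], max=0
Drop 2: I rot0 at col 0 lands with bottom-row=0; cleared 1 line(s) (total 2); column heights now [0 0 0 0], max=0
Drop 3: O rot0 at col 0 lands with bottom-row=0; cleared 0 line(s) (total 2); column heights now [2 2 0 0], max=2
Drop 4: T rot2 at col 0 lands with bottom-row=2; cleared 0 line(s) (total 2); column heights now [4 4 4 0], max=4
Drop 5: T rot1 at col 0 lands with bottom-row=4; cleared 0 line(s) (total 2); column heights now [7 6 4 0], max=7
Drop 6: I rot1 at col 2 lands with bottom-row=4; cleared 0 line(s) (total 2); column heights now [7 6 8 0], max=8

Answer: 2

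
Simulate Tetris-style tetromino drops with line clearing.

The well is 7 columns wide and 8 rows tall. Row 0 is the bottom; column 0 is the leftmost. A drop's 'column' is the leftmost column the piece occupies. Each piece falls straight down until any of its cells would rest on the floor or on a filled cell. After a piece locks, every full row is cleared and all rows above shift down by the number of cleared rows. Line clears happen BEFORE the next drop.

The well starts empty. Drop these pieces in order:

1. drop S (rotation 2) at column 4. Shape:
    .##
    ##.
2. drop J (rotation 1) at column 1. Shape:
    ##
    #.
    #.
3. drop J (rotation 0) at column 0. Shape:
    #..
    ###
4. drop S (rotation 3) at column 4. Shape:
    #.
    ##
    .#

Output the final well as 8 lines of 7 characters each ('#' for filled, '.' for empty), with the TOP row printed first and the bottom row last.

Answer: .......
.......
.......
#...#..
###.##.
.##..#.
.#...##
.#..##.

Derivation:
Drop 1: S rot2 at col 4 lands with bottom-row=0; cleared 0 line(s) (total 0); column heights now [0 0 0 0 1 2 2], max=2
Drop 2: J rot1 at col 1 lands with bottom-row=0; cleared 0 line(s) (total 0); column heights now [0 3 3 0 1 2 2], max=3
Drop 3: J rot0 at col 0 lands with bottom-row=3; cleared 0 line(s) (total 0); column heights now [5 4 4 0 1 2 2], max=5
Drop 4: S rot3 at col 4 lands with bottom-row=2; cleared 0 line(s) (total 0); column heights now [5 4 4 0 5 4 2], max=5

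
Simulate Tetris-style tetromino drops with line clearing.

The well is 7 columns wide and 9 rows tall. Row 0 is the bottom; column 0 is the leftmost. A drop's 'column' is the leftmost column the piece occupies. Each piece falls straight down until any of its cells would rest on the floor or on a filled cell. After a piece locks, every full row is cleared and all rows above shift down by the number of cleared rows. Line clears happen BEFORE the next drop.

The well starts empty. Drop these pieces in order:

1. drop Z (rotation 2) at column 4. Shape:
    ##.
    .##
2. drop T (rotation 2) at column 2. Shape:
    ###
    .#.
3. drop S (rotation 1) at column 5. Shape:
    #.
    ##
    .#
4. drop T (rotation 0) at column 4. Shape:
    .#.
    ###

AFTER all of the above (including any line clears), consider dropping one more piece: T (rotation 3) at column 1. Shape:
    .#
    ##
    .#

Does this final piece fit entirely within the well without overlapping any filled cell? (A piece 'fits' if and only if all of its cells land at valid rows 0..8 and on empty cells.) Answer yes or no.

Drop 1: Z rot2 at col 4 lands with bottom-row=0; cleared 0 line(s) (total 0); column heights now [0 0 0 0 2 2 1], max=2
Drop 2: T rot2 at col 2 lands with bottom-row=1; cleared 0 line(s) (total 0); column heights now [0 0 3 3 3 2 1], max=3
Drop 3: S rot1 at col 5 lands with bottom-row=1; cleared 0 line(s) (total 0); column heights now [0 0 3 3 3 4 3], max=4
Drop 4: T rot0 at col 4 lands with bottom-row=4; cleared 0 line(s) (total 0); column heights now [0 0 3 3 5 6 5], max=6
Test piece T rot3 at col 1 (width 2): heights before test = [0 0 3 3 5 6 5]; fits = True

Answer: yes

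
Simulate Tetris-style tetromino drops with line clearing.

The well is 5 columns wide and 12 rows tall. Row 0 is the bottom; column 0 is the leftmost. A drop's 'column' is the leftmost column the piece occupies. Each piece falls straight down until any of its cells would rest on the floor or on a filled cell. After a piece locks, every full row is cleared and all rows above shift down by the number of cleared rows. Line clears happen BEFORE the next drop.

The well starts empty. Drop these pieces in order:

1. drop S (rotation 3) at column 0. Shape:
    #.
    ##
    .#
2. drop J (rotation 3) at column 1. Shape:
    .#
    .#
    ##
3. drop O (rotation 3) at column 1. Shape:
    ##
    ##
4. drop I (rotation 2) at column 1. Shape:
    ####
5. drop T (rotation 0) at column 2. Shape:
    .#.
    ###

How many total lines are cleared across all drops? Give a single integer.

Answer: 0

Derivation:
Drop 1: S rot3 at col 0 lands with bottom-row=0; cleared 0 line(s) (total 0); column heights now [3 2 0 0 0], max=3
Drop 2: J rot3 at col 1 lands with bottom-row=2; cleared 0 line(s) (total 0); column heights now [3 3 5 0 0], max=5
Drop 3: O rot3 at col 1 lands with bottom-row=5; cleared 0 line(s) (total 0); column heights now [3 7 7 0 0], max=7
Drop 4: I rot2 at col 1 lands with bottom-row=7; cleared 0 line(s) (total 0); column heights now [3 8 8 8 8], max=8
Drop 5: T rot0 at col 2 lands with bottom-row=8; cleared 0 line(s) (total 0); column heights now [3 8 9 10 9], max=10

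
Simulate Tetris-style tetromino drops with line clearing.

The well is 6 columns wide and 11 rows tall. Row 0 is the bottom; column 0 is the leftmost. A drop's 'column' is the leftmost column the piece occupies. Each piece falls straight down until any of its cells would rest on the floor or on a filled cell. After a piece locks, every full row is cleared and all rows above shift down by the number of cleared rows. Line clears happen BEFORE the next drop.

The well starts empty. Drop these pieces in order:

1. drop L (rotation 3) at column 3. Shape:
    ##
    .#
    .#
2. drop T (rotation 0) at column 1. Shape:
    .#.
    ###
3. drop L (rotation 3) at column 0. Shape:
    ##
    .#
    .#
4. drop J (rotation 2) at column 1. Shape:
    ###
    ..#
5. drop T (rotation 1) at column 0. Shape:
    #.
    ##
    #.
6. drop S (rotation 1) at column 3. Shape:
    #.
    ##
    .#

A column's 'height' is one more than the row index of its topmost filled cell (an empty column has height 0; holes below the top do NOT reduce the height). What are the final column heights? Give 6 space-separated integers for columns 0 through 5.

Answer: 10 9 8 10 9 0

Derivation:
Drop 1: L rot3 at col 3 lands with bottom-row=0; cleared 0 line(s) (total 0); column heights now [0 0 0 3 3 0], max=3
Drop 2: T rot0 at col 1 lands with bottom-row=3; cleared 0 line(s) (total 0); column heights now [0 4 5 4 3 0], max=5
Drop 3: L rot3 at col 0 lands with bottom-row=4; cleared 0 line(s) (total 0); column heights now [7 7 5 4 3 0], max=7
Drop 4: J rot2 at col 1 lands with bottom-row=6; cleared 0 line(s) (total 0); column heights now [7 8 8 8 3 0], max=8
Drop 5: T rot1 at col 0 lands with bottom-row=7; cleared 0 line(s) (total 0); column heights now [10 9 8 8 3 0], max=10
Drop 6: S rot1 at col 3 lands with bottom-row=7; cleared 0 line(s) (total 0); column heights now [10 9 8 10 9 0], max=10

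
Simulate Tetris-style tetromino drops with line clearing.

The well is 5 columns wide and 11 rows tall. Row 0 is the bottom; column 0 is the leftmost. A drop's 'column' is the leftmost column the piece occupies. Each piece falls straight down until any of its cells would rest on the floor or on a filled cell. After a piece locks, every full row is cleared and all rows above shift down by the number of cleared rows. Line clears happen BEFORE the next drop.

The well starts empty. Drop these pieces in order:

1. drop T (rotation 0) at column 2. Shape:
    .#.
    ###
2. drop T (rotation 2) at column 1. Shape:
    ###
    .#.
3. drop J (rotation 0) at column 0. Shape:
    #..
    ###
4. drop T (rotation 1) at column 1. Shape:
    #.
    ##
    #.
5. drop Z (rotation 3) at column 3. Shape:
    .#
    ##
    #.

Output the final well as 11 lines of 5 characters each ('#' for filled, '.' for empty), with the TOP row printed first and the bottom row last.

Drop 1: T rot0 at col 2 lands with bottom-row=0; cleared 0 line(s) (total 0); column heights now [0 0 1 2 1], max=2
Drop 2: T rot2 at col 1 lands with bottom-row=1; cleared 0 line(s) (total 0); column heights now [0 3 3 3 1], max=3
Drop 3: J rot0 at col 0 lands with bottom-row=3; cleared 0 line(s) (total 0); column heights now [5 4 4 3 1], max=5
Drop 4: T rot1 at col 1 lands with bottom-row=4; cleared 0 line(s) (total 0); column heights now [5 7 6 3 1], max=7
Drop 5: Z rot3 at col 3 lands with bottom-row=3; cleared 0 line(s) (total 0); column heights now [5 7 6 5 6], max=7

Answer: .....
.....
.....
.....
.#...
.##.#
##.##
####.
.###.
..##.
..###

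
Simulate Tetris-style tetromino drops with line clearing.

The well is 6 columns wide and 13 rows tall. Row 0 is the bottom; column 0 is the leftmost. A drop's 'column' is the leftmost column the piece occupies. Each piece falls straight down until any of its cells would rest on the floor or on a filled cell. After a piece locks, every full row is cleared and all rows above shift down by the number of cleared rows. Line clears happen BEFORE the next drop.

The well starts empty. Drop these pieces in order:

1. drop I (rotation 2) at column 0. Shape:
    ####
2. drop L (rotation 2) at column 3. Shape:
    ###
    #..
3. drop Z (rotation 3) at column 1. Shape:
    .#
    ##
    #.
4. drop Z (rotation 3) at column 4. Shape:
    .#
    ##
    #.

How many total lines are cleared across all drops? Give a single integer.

Drop 1: I rot2 at col 0 lands with bottom-row=0; cleared 0 line(s) (total 0); column heights now [1 1 1 1 0 0], max=1
Drop 2: L rot2 at col 3 lands with bottom-row=1; cleared 0 line(s) (total 0); column heights now [1 1 1 3 3 3], max=3
Drop 3: Z rot3 at col 1 lands with bottom-row=1; cleared 0 line(s) (total 0); column heights now [1 3 4 3 3 3], max=4
Drop 4: Z rot3 at col 4 lands with bottom-row=3; cleared 0 line(s) (total 0); column heights now [1 3 4 3 5 6], max=6

Answer: 0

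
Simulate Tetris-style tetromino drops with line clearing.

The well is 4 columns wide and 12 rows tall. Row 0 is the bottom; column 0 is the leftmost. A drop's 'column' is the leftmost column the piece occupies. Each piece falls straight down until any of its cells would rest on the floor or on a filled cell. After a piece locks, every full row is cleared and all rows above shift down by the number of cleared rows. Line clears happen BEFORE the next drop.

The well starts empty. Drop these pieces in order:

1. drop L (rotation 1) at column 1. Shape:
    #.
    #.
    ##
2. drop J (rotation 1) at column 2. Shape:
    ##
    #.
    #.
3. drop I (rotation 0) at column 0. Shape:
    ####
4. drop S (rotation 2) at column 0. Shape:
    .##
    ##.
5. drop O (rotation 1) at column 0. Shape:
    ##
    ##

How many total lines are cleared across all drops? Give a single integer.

Drop 1: L rot1 at col 1 lands with bottom-row=0; cleared 0 line(s) (total 0); column heights now [0 3 1 0], max=3
Drop 2: J rot1 at col 2 lands with bottom-row=1; cleared 0 line(s) (total 0); column heights now [0 3 4 4], max=4
Drop 3: I rot0 at col 0 lands with bottom-row=4; cleared 1 line(s) (total 1); column heights now [0 3 4 4], max=4
Drop 4: S rot2 at col 0 lands with bottom-row=3; cleared 1 line(s) (total 2); column heights now [0 4 4 0], max=4
Drop 5: O rot1 at col 0 lands with bottom-row=4; cleared 0 line(s) (total 2); column heights now [6 6 4 0], max=6

Answer: 2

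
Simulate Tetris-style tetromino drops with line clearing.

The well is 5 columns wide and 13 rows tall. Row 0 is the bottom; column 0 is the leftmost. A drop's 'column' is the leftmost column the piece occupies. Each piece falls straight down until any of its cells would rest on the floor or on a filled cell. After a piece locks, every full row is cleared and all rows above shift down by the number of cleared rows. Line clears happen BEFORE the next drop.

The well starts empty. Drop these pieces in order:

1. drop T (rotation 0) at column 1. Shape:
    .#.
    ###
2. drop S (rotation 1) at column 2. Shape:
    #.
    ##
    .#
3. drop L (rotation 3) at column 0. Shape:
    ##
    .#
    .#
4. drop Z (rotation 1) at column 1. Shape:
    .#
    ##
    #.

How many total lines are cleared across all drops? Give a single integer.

Answer: 0

Derivation:
Drop 1: T rot0 at col 1 lands with bottom-row=0; cleared 0 line(s) (total 0); column heights now [0 1 2 1 0], max=2
Drop 2: S rot1 at col 2 lands with bottom-row=1; cleared 0 line(s) (total 0); column heights now [0 1 4 3 0], max=4
Drop 3: L rot3 at col 0 lands with bottom-row=1; cleared 0 line(s) (total 0); column heights now [4 4 4 3 0], max=4
Drop 4: Z rot1 at col 1 lands with bottom-row=4; cleared 0 line(s) (total 0); column heights now [4 6 7 3 0], max=7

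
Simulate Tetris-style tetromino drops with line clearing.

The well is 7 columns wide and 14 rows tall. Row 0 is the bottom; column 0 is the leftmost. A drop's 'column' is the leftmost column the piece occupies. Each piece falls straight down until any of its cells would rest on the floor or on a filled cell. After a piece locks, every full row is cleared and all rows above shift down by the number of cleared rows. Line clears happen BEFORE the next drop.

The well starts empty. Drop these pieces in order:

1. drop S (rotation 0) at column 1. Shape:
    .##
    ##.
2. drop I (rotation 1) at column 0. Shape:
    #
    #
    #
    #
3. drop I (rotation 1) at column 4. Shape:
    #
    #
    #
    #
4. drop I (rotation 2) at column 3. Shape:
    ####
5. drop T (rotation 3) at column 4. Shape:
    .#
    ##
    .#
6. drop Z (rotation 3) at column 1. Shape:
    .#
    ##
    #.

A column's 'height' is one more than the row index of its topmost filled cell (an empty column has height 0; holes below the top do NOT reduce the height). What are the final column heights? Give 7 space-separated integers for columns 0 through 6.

Answer: 4 3 4 5 7 8 5

Derivation:
Drop 1: S rot0 at col 1 lands with bottom-row=0; cleared 0 line(s) (total 0); column heights now [0 1 2 2 0 0 0], max=2
Drop 2: I rot1 at col 0 lands with bottom-row=0; cleared 0 line(s) (total 0); column heights now [4 1 2 2 0 0 0], max=4
Drop 3: I rot1 at col 4 lands with bottom-row=0; cleared 0 line(s) (total 0); column heights now [4 1 2 2 4 0 0], max=4
Drop 4: I rot2 at col 3 lands with bottom-row=4; cleared 0 line(s) (total 0); column heights now [4 1 2 5 5 5 5], max=5
Drop 5: T rot3 at col 4 lands with bottom-row=5; cleared 0 line(s) (total 0); column heights now [4 1 2 5 7 8 5], max=8
Drop 6: Z rot3 at col 1 lands with bottom-row=1; cleared 0 line(s) (total 0); column heights now [4 3 4 5 7 8 5], max=8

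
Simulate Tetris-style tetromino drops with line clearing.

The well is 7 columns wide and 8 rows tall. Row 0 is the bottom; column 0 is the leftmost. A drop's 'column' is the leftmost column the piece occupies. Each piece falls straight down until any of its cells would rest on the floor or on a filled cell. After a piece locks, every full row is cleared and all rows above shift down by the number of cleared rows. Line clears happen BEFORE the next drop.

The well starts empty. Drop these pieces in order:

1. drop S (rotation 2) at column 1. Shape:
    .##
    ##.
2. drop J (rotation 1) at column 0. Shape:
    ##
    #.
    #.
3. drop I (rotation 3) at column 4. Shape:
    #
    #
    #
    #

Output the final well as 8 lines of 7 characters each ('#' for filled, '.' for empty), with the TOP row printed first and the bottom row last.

Drop 1: S rot2 at col 1 lands with bottom-row=0; cleared 0 line(s) (total 0); column heights now [0 1 2 2 0 0 0], max=2
Drop 2: J rot1 at col 0 lands with bottom-row=0; cleared 0 line(s) (total 0); column heights now [3 3 2 2 0 0 0], max=3
Drop 3: I rot3 at col 4 lands with bottom-row=0; cleared 0 line(s) (total 0); column heights now [3 3 2 2 4 0 0], max=4

Answer: .......
.......
.......
.......
....#..
##..#..
#.###..
###.#..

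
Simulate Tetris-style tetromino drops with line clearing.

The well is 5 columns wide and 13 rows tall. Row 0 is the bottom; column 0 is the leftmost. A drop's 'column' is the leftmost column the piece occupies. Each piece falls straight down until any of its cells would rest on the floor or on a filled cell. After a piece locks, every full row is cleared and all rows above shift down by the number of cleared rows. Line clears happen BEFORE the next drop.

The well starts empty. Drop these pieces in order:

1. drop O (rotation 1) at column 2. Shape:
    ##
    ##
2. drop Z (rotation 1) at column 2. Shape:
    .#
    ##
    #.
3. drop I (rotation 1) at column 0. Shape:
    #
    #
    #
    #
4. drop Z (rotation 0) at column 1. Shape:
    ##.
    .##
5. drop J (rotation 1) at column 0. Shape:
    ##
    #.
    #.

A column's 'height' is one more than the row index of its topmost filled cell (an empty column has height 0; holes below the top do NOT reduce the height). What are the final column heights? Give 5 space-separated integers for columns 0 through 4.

Answer: 8 8 7 6 0

Derivation:
Drop 1: O rot1 at col 2 lands with bottom-row=0; cleared 0 line(s) (total 0); column heights now [0 0 2 2 0], max=2
Drop 2: Z rot1 at col 2 lands with bottom-row=2; cleared 0 line(s) (total 0); column heights now [0 0 4 5 0], max=5
Drop 3: I rot1 at col 0 lands with bottom-row=0; cleared 0 line(s) (total 0); column heights now [4 0 4 5 0], max=5
Drop 4: Z rot0 at col 1 lands with bottom-row=5; cleared 0 line(s) (total 0); column heights now [4 7 7 6 0], max=7
Drop 5: J rot1 at col 0 lands with bottom-row=5; cleared 0 line(s) (total 0); column heights now [8 8 7 6 0], max=8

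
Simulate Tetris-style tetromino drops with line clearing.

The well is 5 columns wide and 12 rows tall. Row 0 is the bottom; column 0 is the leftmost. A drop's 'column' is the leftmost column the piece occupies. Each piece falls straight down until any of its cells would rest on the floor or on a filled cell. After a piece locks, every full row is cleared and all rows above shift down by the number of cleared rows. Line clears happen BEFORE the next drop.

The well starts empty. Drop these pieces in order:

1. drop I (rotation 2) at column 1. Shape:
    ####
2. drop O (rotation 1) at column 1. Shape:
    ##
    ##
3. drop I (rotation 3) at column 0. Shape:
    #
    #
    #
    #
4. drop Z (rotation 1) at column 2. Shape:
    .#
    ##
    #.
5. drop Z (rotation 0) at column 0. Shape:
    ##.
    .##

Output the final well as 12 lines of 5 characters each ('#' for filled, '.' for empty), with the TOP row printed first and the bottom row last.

Answer: .....
.....
.....
.....
.....
.....
##...
.###.
..##.
#.#..
###..
###..

Derivation:
Drop 1: I rot2 at col 1 lands with bottom-row=0; cleared 0 line(s) (total 0); column heights now [0 1 1 1 1], max=1
Drop 2: O rot1 at col 1 lands with bottom-row=1; cleared 0 line(s) (total 0); column heights now [0 3 3 1 1], max=3
Drop 3: I rot3 at col 0 lands with bottom-row=0; cleared 1 line(s) (total 1); column heights now [3 2 2 0 0], max=3
Drop 4: Z rot1 at col 2 lands with bottom-row=2; cleared 0 line(s) (total 1); column heights now [3 2 4 5 0], max=5
Drop 5: Z rot0 at col 0 lands with bottom-row=4; cleared 0 line(s) (total 1); column heights now [6 6 5 5 0], max=6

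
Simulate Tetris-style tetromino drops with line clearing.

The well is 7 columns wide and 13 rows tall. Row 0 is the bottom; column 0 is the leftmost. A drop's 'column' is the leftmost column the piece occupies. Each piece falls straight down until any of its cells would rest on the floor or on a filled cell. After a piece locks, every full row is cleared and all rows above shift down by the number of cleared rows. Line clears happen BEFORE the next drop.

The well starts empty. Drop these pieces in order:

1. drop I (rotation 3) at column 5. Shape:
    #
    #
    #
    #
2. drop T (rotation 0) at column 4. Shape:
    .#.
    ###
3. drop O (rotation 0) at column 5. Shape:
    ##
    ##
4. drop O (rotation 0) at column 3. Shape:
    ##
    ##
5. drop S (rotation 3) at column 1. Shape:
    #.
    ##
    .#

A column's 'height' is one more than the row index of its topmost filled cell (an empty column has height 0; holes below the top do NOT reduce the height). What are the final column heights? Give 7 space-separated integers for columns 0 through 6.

Drop 1: I rot3 at col 5 lands with bottom-row=0; cleared 0 line(s) (total 0); column heights now [0 0 0 0 0 4 0], max=4
Drop 2: T rot0 at col 4 lands with bottom-row=4; cleared 0 line(s) (total 0); column heights now [0 0 0 0 5 6 5], max=6
Drop 3: O rot0 at col 5 lands with bottom-row=6; cleared 0 line(s) (total 0); column heights now [0 0 0 0 5 8 8], max=8
Drop 4: O rot0 at col 3 lands with bottom-row=5; cleared 0 line(s) (total 0); column heights now [0 0 0 7 7 8 8], max=8
Drop 5: S rot3 at col 1 lands with bottom-row=0; cleared 0 line(s) (total 0); column heights now [0 3 2 7 7 8 8], max=8

Answer: 0 3 2 7 7 8 8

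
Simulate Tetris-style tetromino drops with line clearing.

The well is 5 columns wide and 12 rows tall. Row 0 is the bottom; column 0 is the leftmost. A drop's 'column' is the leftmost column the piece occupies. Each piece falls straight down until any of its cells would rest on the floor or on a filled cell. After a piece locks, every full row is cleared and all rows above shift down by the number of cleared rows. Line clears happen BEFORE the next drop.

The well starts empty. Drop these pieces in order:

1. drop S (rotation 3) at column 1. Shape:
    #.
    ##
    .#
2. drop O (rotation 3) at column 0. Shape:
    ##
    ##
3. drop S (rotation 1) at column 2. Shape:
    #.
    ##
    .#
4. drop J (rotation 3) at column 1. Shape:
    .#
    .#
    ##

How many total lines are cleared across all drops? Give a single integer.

Answer: 0

Derivation:
Drop 1: S rot3 at col 1 lands with bottom-row=0; cleared 0 line(s) (total 0); column heights now [0 3 2 0 0], max=3
Drop 2: O rot3 at col 0 lands with bottom-row=3; cleared 0 line(s) (total 0); column heights now [5 5 2 0 0], max=5
Drop 3: S rot1 at col 2 lands with bottom-row=1; cleared 0 line(s) (total 0); column heights now [5 5 4 3 0], max=5
Drop 4: J rot3 at col 1 lands with bottom-row=5; cleared 0 line(s) (total 0); column heights now [5 6 8 3 0], max=8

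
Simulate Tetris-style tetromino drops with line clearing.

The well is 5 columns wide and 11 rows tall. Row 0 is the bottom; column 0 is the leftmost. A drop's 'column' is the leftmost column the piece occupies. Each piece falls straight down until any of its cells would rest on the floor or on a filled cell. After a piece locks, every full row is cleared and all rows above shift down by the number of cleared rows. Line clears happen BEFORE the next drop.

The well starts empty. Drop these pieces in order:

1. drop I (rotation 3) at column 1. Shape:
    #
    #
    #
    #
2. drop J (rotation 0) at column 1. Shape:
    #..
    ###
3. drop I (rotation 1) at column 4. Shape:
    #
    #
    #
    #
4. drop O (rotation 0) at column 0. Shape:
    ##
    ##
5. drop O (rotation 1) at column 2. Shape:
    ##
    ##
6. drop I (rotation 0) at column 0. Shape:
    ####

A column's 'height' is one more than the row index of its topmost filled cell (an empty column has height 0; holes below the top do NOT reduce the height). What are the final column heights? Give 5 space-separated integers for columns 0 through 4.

Drop 1: I rot3 at col 1 lands with bottom-row=0; cleared 0 line(s) (total 0); column heights now [0 4 0 0 0], max=4
Drop 2: J rot0 at col 1 lands with bottom-row=4; cleared 0 line(s) (total 0); column heights now [0 6 5 5 0], max=6
Drop 3: I rot1 at col 4 lands with bottom-row=0; cleared 0 line(s) (total 0); column heights now [0 6 5 5 4], max=6
Drop 4: O rot0 at col 0 lands with bottom-row=6; cleared 0 line(s) (total 0); column heights now [8 8 5 5 4], max=8
Drop 5: O rot1 at col 2 lands with bottom-row=5; cleared 0 line(s) (total 0); column heights now [8 8 7 7 4], max=8
Drop 6: I rot0 at col 0 lands with bottom-row=8; cleared 0 line(s) (total 0); column heights now [9 9 9 9 4], max=9

Answer: 9 9 9 9 4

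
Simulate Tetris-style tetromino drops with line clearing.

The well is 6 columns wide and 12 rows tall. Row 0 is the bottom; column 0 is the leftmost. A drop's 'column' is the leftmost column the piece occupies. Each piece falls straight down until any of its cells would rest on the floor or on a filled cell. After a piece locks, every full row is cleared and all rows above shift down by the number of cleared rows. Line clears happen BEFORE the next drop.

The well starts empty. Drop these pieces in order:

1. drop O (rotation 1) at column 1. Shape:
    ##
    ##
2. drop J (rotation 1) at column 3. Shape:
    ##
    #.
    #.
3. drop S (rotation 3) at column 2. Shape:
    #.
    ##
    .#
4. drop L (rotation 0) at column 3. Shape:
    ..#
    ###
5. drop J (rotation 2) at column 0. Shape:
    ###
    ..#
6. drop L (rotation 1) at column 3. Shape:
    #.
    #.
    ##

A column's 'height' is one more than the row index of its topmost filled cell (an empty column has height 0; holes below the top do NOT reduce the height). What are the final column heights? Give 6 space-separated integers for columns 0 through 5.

Answer: 8 8 8 9 7 7

Derivation:
Drop 1: O rot1 at col 1 lands with bottom-row=0; cleared 0 line(s) (total 0); column heights now [0 2 2 0 0 0], max=2
Drop 2: J rot1 at col 3 lands with bottom-row=0; cleared 0 line(s) (total 0); column heights now [0 2 2 3 3 0], max=3
Drop 3: S rot3 at col 2 lands with bottom-row=3; cleared 0 line(s) (total 0); column heights now [0 2 6 5 3 0], max=6
Drop 4: L rot0 at col 3 lands with bottom-row=5; cleared 0 line(s) (total 0); column heights now [0 2 6 6 6 7], max=7
Drop 5: J rot2 at col 0 lands with bottom-row=6; cleared 0 line(s) (total 0); column heights now [8 8 8 6 6 7], max=8
Drop 6: L rot1 at col 3 lands with bottom-row=6; cleared 0 line(s) (total 0); column heights now [8 8 8 9 7 7], max=9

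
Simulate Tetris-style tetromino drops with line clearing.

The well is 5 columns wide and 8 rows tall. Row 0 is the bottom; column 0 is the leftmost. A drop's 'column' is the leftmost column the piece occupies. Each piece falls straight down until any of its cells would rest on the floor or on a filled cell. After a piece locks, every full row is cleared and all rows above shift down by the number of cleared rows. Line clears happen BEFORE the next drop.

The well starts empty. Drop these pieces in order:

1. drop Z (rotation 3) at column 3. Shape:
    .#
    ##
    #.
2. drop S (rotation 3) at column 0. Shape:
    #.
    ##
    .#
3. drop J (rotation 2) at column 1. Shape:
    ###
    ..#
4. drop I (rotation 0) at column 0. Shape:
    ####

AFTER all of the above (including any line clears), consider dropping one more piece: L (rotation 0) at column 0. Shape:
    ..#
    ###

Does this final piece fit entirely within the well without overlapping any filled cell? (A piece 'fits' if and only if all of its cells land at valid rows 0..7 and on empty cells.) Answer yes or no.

Answer: yes

Derivation:
Drop 1: Z rot3 at col 3 lands with bottom-row=0; cleared 0 line(s) (total 0); column heights now [0 0 0 2 3], max=3
Drop 2: S rot3 at col 0 lands with bottom-row=0; cleared 0 line(s) (total 0); column heights now [3 2 0 2 3], max=3
Drop 3: J rot2 at col 1 lands with bottom-row=2; cleared 0 line(s) (total 0); column heights now [3 4 4 4 3], max=4
Drop 4: I rot0 at col 0 lands with bottom-row=4; cleared 0 line(s) (total 0); column heights now [5 5 5 5 3], max=5
Test piece L rot0 at col 0 (width 3): heights before test = [5 5 5 5 3]; fits = True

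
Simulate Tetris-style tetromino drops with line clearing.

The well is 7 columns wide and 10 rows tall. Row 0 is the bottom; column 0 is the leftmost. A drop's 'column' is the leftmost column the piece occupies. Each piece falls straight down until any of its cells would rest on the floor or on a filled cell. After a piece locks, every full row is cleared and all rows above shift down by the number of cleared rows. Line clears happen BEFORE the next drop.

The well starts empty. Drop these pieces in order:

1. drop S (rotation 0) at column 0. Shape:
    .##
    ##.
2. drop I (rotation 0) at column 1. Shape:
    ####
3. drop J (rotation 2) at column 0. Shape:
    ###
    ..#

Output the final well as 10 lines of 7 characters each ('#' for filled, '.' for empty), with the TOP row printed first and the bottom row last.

Drop 1: S rot0 at col 0 lands with bottom-row=0; cleared 0 line(s) (total 0); column heights now [1 2 2 0 0 0 0], max=2
Drop 2: I rot0 at col 1 lands with bottom-row=2; cleared 0 line(s) (total 0); column heights now [1 3 3 3 3 0 0], max=3
Drop 3: J rot2 at col 0 lands with bottom-row=3; cleared 0 line(s) (total 0); column heights now [5 5 5 3 3 0 0], max=5

Answer: .......
.......
.......
.......
.......
###....
..#....
.####..
.##....
##.....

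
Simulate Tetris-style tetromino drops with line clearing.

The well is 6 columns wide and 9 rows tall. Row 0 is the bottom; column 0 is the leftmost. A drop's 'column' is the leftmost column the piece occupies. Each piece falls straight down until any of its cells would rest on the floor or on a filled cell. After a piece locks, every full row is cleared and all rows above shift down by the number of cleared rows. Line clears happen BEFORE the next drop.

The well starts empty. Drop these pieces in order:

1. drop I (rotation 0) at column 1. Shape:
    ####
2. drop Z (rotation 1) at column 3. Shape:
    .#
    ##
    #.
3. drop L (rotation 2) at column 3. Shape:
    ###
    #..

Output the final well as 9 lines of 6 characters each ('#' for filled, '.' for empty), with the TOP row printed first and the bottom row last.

Answer: ......
......
......
......
...###
...##.
...##.
...#..
.####.

Derivation:
Drop 1: I rot0 at col 1 lands with bottom-row=0; cleared 0 line(s) (total 0); column heights now [0 1 1 1 1 0], max=1
Drop 2: Z rot1 at col 3 lands with bottom-row=1; cleared 0 line(s) (total 0); column heights now [0 1 1 3 4 0], max=4
Drop 3: L rot2 at col 3 lands with bottom-row=3; cleared 0 line(s) (total 0); column heights now [0 1 1 5 5 5], max=5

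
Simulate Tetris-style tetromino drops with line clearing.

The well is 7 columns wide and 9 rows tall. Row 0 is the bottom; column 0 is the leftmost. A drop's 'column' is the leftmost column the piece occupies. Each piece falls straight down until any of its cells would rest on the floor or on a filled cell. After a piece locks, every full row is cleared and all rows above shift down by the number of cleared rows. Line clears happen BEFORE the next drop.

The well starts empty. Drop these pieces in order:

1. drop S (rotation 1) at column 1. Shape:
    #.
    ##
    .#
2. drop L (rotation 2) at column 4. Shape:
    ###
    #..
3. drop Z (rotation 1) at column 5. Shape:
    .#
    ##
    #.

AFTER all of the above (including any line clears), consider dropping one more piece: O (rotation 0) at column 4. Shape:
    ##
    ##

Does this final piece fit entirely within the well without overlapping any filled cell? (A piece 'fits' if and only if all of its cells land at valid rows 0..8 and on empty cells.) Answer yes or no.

Answer: yes

Derivation:
Drop 1: S rot1 at col 1 lands with bottom-row=0; cleared 0 line(s) (total 0); column heights now [0 3 2 0 0 0 0], max=3
Drop 2: L rot2 at col 4 lands with bottom-row=0; cleared 0 line(s) (total 0); column heights now [0 3 2 0 2 2 2], max=3
Drop 3: Z rot1 at col 5 lands with bottom-row=2; cleared 0 line(s) (total 0); column heights now [0 3 2 0 2 4 5], max=5
Test piece O rot0 at col 4 (width 2): heights before test = [0 3 2 0 2 4 5]; fits = True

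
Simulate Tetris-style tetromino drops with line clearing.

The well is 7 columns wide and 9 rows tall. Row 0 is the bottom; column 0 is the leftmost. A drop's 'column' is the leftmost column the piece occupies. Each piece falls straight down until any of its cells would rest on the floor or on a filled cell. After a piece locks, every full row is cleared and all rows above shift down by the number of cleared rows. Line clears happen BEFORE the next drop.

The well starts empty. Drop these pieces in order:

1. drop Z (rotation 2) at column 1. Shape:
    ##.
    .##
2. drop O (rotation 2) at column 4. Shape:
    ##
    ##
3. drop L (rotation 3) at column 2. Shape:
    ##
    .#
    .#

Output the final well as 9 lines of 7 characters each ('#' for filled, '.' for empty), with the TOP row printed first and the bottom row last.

Drop 1: Z rot2 at col 1 lands with bottom-row=0; cleared 0 line(s) (total 0); column heights now [0 2 2 1 0 0 0], max=2
Drop 2: O rot2 at col 4 lands with bottom-row=0; cleared 0 line(s) (total 0); column heights now [0 2 2 1 2 2 0], max=2
Drop 3: L rot3 at col 2 lands with bottom-row=1; cleared 0 line(s) (total 0); column heights now [0 2 4 4 2 2 0], max=4

Answer: .......
.......
.......
.......
.......
..##...
...#...
.#####.
..####.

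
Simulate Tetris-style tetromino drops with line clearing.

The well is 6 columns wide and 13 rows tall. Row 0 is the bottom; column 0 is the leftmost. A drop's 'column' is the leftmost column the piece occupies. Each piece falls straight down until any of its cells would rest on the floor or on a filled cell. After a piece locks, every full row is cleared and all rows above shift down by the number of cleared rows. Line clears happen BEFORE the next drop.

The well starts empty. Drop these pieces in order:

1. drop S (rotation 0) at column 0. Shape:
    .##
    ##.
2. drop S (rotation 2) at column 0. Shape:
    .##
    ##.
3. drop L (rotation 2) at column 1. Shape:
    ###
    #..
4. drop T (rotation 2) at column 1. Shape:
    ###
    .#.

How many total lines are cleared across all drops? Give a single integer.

Answer: 0

Derivation:
Drop 1: S rot0 at col 0 lands with bottom-row=0; cleared 0 line(s) (total 0); column heights now [1 2 2 0 0 0], max=2
Drop 2: S rot2 at col 0 lands with bottom-row=2; cleared 0 line(s) (total 0); column heights now [3 4 4 0 0 0], max=4
Drop 3: L rot2 at col 1 lands with bottom-row=4; cleared 0 line(s) (total 0); column heights now [3 6 6 6 0 0], max=6
Drop 4: T rot2 at col 1 lands with bottom-row=6; cleared 0 line(s) (total 0); column heights now [3 8 8 8 0 0], max=8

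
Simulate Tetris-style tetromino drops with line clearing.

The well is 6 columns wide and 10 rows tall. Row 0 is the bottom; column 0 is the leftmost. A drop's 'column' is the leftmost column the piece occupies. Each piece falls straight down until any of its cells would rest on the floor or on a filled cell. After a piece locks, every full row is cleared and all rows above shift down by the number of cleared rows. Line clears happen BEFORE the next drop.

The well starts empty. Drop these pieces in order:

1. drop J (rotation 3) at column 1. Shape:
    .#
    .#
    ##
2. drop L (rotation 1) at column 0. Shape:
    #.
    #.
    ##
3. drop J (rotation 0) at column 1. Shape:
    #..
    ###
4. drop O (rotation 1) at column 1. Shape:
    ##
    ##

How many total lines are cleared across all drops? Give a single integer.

Answer: 0

Derivation:
Drop 1: J rot3 at col 1 lands with bottom-row=0; cleared 0 line(s) (total 0); column heights now [0 1 3 0 0 0], max=3
Drop 2: L rot1 at col 0 lands with bottom-row=1; cleared 0 line(s) (total 0); column heights now [4 2 3 0 0 0], max=4
Drop 3: J rot0 at col 1 lands with bottom-row=3; cleared 0 line(s) (total 0); column heights now [4 5 4 4 0 0], max=5
Drop 4: O rot1 at col 1 lands with bottom-row=5; cleared 0 line(s) (total 0); column heights now [4 7 7 4 0 0], max=7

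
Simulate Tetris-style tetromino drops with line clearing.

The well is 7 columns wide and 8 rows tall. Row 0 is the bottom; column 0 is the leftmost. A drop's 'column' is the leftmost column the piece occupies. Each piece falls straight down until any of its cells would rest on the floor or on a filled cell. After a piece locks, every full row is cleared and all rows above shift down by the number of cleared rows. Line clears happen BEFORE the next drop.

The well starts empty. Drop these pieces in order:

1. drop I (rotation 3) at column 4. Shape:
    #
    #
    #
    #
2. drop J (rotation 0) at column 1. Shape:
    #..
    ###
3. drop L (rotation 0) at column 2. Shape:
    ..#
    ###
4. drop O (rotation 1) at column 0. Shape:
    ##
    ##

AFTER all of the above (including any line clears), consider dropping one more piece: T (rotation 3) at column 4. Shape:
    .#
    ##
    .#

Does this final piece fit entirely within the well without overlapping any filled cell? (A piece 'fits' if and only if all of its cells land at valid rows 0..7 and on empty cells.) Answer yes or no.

Answer: yes

Derivation:
Drop 1: I rot3 at col 4 lands with bottom-row=0; cleared 0 line(s) (total 0); column heights now [0 0 0 0 4 0 0], max=4
Drop 2: J rot0 at col 1 lands with bottom-row=0; cleared 0 line(s) (total 0); column heights now [0 2 1 1 4 0 0], max=4
Drop 3: L rot0 at col 2 lands with bottom-row=4; cleared 0 line(s) (total 0); column heights now [0 2 5 5 6 0 0], max=6
Drop 4: O rot1 at col 0 lands with bottom-row=2; cleared 0 line(s) (total 0); column heights now [4 4 5 5 6 0 0], max=6
Test piece T rot3 at col 4 (width 2): heights before test = [4 4 5 5 6 0 0]; fits = True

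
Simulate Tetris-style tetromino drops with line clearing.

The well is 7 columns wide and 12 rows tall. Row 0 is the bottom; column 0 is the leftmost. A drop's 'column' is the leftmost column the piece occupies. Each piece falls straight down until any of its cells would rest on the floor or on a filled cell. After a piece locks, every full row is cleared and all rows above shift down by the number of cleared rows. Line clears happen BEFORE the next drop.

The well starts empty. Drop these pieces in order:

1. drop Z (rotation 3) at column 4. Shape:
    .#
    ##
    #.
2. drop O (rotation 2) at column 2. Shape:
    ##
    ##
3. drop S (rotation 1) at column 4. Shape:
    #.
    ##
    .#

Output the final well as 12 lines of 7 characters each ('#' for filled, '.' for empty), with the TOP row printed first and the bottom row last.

Answer: .......
.......
.......
.......
.......
.......
....#..
....##.
.....#.
.....#.
..####.
..###..

Derivation:
Drop 1: Z rot3 at col 4 lands with bottom-row=0; cleared 0 line(s) (total 0); column heights now [0 0 0 0 2 3 0], max=3
Drop 2: O rot2 at col 2 lands with bottom-row=0; cleared 0 line(s) (total 0); column heights now [0 0 2 2 2 3 0], max=3
Drop 3: S rot1 at col 4 lands with bottom-row=3; cleared 0 line(s) (total 0); column heights now [0 0 2 2 6 5 0], max=6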